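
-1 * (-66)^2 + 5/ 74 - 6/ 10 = -1611917/ 370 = -4356.53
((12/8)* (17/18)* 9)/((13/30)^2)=11475/169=67.90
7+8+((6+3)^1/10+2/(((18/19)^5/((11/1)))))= 211295773/4723920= 44.73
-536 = -536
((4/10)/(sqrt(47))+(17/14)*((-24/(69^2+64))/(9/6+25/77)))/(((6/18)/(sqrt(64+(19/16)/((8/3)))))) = -1683*sqrt(16498)/2711650+3*sqrt(775406)/1880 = 1.33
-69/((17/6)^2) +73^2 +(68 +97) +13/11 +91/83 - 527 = 4960.68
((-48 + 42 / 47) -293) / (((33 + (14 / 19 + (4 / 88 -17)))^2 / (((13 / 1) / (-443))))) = 315726268 / 8909618215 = 0.04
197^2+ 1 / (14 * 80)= 43466081 / 1120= 38809.00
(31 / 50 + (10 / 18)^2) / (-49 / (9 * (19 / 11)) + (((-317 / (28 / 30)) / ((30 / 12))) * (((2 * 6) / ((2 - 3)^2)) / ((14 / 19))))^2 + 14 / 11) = 1887303649 / 9948827003553450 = 0.00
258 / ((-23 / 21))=-235.57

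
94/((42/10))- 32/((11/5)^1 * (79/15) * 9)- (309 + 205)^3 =-2478154378426/18249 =-135796721.93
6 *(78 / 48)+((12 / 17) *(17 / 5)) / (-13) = 2487 / 260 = 9.57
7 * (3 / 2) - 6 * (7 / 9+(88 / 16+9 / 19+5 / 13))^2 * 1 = -486005213 / 1647243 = -295.04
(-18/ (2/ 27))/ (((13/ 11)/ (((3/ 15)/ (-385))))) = 243/ 2275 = 0.11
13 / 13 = 1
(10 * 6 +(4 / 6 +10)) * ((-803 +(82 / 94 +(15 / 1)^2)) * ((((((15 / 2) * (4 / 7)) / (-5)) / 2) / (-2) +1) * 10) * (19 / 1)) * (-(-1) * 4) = -5306890000 / 141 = -37637517.73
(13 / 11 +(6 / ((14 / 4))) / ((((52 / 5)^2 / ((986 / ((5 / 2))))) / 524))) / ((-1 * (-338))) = 42640159 / 4398394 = 9.69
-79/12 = -6.58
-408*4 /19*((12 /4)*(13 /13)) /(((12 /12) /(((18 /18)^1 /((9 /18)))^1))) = -9792 /19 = -515.37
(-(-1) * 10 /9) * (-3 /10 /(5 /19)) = -19 /15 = -1.27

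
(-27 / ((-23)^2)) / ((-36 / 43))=129 / 2116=0.06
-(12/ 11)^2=-1.19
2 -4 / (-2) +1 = 5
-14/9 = -1.56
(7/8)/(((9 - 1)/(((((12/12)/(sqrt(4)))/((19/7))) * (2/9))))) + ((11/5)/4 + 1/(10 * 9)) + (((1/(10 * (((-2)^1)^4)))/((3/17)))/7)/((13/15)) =2845429/4979520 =0.57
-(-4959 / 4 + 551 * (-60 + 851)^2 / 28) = -24622537 / 2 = -12311268.50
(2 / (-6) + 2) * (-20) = -100 / 3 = -33.33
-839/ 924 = -0.91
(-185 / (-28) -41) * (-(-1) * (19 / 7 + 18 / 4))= -97263 / 392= -248.12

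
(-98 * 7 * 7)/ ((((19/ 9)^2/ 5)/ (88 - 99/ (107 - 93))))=-157390695/ 361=-435985.30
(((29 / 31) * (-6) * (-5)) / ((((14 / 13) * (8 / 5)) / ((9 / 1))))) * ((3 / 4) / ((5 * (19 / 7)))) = 152685 / 18848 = 8.10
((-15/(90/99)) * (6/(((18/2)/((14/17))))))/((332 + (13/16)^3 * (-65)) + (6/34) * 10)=-630784/20813019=-0.03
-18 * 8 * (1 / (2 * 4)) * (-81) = 1458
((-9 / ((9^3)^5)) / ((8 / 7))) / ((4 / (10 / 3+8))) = -119 / 1098086037838128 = -0.00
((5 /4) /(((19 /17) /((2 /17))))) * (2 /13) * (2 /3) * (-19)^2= 4.87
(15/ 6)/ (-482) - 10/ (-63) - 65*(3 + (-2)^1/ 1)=-3938255/ 60732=-64.85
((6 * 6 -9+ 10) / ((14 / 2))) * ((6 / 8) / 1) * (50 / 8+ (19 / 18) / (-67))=556369 / 22512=24.71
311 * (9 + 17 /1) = 8086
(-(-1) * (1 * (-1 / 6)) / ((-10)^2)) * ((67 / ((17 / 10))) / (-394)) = 0.00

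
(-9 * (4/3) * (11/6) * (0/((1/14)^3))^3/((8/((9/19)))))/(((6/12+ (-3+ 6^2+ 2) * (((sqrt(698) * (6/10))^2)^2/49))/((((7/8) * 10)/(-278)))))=0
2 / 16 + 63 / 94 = 299 / 376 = 0.80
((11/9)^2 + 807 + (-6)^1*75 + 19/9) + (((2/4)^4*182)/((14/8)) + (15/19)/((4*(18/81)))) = 4530731/12312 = 367.99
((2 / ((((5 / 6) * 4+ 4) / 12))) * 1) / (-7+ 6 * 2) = 36 / 55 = 0.65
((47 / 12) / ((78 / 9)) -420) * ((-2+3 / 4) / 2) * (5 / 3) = 1090825 / 2496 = 437.03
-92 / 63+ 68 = 66.54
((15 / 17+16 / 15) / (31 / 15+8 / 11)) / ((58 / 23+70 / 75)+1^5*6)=269445 / 3652042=0.07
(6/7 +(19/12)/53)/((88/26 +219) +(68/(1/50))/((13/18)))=51337/285333132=0.00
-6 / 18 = -1 / 3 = -0.33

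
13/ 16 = 0.81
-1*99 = -99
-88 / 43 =-2.05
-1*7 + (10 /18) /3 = -184 /27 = -6.81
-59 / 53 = -1.11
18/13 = 1.38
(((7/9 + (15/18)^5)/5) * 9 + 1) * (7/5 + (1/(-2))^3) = 229381/57600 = 3.98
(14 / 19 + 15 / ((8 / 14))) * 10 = 10255 / 38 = 269.87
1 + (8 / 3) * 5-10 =4.33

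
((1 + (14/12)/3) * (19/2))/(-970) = -95/6984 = -0.01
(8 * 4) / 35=32 / 35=0.91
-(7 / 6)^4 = -2401 / 1296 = -1.85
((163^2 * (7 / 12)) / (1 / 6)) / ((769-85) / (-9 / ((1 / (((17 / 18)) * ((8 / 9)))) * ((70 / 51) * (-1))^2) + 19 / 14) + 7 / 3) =-172725069 / 474466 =-364.04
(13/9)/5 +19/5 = 184/45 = 4.09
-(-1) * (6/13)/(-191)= -6/2483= -0.00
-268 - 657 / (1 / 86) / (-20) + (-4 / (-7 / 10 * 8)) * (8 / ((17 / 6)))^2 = 51845333 / 20230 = 2562.79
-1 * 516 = -516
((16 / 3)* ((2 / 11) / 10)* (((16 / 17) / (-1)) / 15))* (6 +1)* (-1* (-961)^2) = 1654949632 / 42075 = 39333.32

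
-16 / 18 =-8 / 9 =-0.89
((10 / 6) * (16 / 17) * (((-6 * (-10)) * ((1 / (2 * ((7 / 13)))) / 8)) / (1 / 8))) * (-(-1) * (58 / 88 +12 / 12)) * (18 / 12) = 284700 / 1309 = 217.49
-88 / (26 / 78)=-264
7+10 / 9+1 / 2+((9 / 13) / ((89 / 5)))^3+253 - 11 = 6986714644573 / 27878704074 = 250.61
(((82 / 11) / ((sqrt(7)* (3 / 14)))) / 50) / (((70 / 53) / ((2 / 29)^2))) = 8692* sqrt(7) / 24283875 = 0.00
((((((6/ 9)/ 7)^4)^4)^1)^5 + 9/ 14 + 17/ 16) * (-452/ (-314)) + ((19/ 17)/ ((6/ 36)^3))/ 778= 137609802002594914500221229184573708944447456398300032104280523121034338896521296790631123046219763990063070982413/ 49765886050798459973639130907819756655672168545932638526801852524283626564405959046034718319608482613791258622728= 2.77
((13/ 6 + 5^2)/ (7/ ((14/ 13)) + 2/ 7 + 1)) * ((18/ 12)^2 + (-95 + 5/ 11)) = -4633601/ 14388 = -322.05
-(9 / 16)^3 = -729 / 4096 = -0.18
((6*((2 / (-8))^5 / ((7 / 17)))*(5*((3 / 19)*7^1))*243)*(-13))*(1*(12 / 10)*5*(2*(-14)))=-50749335 / 1216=-41734.65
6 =6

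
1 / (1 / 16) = 16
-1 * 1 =-1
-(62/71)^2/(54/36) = -7688/15123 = -0.51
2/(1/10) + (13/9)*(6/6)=193/9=21.44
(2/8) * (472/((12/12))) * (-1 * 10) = -1180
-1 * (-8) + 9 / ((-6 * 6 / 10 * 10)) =31 / 4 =7.75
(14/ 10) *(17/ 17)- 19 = -88/ 5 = -17.60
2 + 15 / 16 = 47 / 16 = 2.94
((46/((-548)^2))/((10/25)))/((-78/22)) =-0.00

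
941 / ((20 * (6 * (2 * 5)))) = 941 / 1200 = 0.78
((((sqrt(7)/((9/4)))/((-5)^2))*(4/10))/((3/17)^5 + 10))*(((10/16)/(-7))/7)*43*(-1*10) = 122107702*sqrt(7)/31308382665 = 0.01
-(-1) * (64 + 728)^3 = 496793088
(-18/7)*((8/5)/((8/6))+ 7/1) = -738/35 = -21.09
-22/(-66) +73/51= 30/17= 1.76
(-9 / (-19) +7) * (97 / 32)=6887 / 304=22.65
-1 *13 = -13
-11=-11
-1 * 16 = -16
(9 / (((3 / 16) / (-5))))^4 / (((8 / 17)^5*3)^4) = 2540144629154732826501000625 / 17592186044416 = 144390505122074.32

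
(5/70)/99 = 1/1386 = 0.00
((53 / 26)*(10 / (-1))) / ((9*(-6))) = 265 / 702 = 0.38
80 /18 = 40 /9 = 4.44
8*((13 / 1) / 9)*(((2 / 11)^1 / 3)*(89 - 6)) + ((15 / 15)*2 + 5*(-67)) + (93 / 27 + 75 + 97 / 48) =-194.41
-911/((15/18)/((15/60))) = -2733/10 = -273.30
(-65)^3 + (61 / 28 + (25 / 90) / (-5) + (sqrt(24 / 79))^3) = -69204965 / 252 + 48 * sqrt(474) / 6241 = -274622.71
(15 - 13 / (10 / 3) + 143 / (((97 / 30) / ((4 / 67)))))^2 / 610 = 797429354121 / 2576457061000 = 0.31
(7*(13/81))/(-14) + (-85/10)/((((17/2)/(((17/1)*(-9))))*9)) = 2741/162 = 16.92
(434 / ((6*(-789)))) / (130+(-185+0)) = 217 / 130185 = 0.00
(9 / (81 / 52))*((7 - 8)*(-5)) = 260 / 9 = 28.89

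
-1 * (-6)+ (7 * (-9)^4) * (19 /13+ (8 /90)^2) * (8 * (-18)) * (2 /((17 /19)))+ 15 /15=-120018765517 /5525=-21722853.49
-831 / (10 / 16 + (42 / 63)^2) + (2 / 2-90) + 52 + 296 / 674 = -21112101 / 25949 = -813.60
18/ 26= 9/ 13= 0.69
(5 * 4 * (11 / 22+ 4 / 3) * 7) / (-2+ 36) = 385 / 51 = 7.55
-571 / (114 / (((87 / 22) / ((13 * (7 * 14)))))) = -16559 / 1065064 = -0.02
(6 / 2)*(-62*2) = -372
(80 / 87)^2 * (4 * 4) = 102400 / 7569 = 13.53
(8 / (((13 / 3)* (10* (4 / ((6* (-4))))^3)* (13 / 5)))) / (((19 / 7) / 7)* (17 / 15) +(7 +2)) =-952560 / 586261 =-1.62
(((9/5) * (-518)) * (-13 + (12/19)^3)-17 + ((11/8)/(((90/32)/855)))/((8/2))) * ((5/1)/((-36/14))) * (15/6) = -28744900135/493848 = -58205.97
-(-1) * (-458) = -458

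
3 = 3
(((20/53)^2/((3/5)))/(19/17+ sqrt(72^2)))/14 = 17000/73323327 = 0.00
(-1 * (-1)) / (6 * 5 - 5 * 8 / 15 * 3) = 1 / 22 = 0.05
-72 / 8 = -9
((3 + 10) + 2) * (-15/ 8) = -225/ 8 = -28.12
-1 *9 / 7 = -9 / 7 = -1.29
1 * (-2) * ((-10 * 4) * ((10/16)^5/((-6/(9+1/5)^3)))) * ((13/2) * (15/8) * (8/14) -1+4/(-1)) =-83648125/43008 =-1944.94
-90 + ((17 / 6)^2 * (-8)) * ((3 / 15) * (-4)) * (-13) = -34106 / 45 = -757.91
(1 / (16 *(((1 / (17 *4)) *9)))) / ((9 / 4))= 0.21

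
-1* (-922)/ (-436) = -461/ 218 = -2.11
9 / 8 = 1.12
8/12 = 2/3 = 0.67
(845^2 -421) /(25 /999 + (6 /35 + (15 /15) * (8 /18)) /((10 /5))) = 12475581930 /5821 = 2143202.53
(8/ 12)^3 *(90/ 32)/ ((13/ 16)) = 40/ 39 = 1.03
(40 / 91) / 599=40 / 54509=0.00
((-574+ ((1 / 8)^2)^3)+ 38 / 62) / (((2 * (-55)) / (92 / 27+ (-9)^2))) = 10619250207751 / 24135598080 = 439.98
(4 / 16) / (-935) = -1 / 3740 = -0.00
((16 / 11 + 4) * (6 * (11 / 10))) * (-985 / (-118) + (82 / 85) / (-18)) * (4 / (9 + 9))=2994748 / 45135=66.35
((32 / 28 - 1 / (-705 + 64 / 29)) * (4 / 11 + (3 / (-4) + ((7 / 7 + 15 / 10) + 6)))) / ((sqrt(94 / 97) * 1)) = 756891 * sqrt(9118) / 7663256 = 9.43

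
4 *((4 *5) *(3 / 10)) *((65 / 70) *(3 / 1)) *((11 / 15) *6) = 10296 / 35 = 294.17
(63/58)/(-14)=-9/116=-0.08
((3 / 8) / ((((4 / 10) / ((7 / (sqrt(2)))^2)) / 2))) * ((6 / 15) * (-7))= -1029 / 8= -128.62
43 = 43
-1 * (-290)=290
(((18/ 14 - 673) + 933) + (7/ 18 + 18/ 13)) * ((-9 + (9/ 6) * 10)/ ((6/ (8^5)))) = 7059718144/ 819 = 8619924.47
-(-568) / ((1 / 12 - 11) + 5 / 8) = -13632 / 247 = -55.19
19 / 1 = 19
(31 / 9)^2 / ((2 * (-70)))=-961 / 11340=-0.08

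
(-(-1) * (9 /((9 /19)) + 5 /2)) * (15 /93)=215 /62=3.47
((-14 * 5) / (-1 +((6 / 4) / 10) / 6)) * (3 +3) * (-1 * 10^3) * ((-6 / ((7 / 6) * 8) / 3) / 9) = 400000 / 39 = 10256.41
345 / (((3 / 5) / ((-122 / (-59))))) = 70150 / 59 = 1188.98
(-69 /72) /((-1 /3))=23 /8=2.88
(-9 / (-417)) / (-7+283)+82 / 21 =1048637 / 268548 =3.90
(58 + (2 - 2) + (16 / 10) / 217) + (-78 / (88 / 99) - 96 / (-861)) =-5272563 / 177940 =-29.63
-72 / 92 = -18 / 23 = -0.78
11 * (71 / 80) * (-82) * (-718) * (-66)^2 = 2503728394.20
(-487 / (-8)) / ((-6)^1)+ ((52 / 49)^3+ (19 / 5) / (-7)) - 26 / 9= -1048882057 / 84707280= -12.38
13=13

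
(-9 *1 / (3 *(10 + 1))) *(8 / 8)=-3 / 11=-0.27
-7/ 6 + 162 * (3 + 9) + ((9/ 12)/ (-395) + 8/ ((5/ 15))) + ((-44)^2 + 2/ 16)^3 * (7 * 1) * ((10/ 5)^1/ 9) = 3424870035772079/ 303360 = 11289787828.89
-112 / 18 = -56 / 9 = -6.22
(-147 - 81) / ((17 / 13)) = -2964 / 17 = -174.35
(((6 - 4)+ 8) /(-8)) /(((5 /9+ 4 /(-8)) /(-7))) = 315 /2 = 157.50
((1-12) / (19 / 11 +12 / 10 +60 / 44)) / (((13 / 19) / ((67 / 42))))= -770165 / 128856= -5.98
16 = 16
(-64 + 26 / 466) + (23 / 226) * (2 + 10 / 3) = -5007889 / 78987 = -63.40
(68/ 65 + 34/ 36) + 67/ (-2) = -18433/ 585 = -31.51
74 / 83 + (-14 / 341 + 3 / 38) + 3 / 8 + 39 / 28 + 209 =6375135931 / 30114392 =211.70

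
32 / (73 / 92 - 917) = -2944 / 84291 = -0.03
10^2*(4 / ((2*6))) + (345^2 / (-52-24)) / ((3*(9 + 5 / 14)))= -335375 / 14934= -22.46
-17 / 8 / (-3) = 17 / 24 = 0.71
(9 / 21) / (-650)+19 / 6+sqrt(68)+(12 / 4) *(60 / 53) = 2373724 / 361725+2 *sqrt(17) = 14.81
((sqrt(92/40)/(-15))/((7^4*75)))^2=23/72960762656250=0.00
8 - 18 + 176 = 166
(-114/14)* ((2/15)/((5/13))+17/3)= -8569/175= -48.97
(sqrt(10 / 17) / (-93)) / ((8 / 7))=-7 * sqrt(170) / 12648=-0.01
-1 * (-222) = 222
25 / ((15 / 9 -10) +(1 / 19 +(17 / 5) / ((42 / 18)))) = -49875 / 13613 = -3.66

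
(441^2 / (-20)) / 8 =-194481 / 160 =-1215.51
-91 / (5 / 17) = -1547 / 5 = -309.40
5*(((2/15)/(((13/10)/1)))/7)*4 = 80/273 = 0.29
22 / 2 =11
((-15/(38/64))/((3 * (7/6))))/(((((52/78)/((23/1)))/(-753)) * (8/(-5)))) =-15587100/133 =-117196.24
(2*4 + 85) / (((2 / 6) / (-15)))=-4185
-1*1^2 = -1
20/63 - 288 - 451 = -46537/63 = -738.68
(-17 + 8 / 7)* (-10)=1110 / 7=158.57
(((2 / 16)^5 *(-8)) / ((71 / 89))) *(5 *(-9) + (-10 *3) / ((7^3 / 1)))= 1376385 / 99749888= 0.01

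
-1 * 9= -9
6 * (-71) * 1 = -426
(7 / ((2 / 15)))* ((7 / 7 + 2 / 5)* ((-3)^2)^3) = 107163 / 2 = 53581.50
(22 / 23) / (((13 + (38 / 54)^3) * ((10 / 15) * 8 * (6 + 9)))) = 216513 / 241718960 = 0.00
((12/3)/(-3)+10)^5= 48894.55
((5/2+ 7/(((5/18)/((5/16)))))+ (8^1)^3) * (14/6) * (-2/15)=-9751/60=-162.52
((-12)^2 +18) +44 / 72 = 2927 / 18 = 162.61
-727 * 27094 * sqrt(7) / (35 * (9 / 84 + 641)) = -78789352 * sqrt(7) / 89755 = -2322.51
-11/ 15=-0.73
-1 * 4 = -4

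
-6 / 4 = -3 / 2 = -1.50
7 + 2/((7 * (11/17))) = 573/77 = 7.44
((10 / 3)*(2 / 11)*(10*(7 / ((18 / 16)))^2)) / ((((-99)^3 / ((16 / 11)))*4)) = -2508800 / 28529701497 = -0.00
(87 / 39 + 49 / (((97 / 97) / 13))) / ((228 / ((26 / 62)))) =1.18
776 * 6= 4656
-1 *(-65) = 65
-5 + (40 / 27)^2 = -2045 / 729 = -2.81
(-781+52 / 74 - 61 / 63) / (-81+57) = 910565 / 27972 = 32.55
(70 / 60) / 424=0.00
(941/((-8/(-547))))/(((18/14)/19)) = 68458691/72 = 950815.15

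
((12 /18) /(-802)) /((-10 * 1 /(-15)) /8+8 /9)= -12 /14035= -0.00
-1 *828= -828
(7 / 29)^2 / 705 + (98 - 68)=17787199 / 592905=30.00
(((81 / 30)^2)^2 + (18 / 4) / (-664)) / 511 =0.10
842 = 842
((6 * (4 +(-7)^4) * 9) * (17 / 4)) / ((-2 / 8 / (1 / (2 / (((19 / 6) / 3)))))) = -2330445 / 2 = -1165222.50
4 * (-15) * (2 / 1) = -120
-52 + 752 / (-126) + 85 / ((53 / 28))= -43616 / 3339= -13.06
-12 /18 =-2 /3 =-0.67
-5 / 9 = -0.56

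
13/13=1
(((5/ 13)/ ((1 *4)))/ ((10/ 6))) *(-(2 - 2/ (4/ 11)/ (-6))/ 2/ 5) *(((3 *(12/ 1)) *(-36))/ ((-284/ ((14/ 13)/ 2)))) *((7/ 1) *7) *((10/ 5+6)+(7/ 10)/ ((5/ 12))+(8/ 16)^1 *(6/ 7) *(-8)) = -15197301/ 1199900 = -12.67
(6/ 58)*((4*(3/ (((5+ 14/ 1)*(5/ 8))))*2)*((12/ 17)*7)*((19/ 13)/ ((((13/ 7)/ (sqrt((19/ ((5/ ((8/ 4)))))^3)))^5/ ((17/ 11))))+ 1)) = 48384/ 46835+ 93041594793443229696*sqrt(190)/ 3007328263671875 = 426455.93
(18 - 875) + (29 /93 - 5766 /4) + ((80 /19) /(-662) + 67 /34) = -22831145720 /9942909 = -2296.22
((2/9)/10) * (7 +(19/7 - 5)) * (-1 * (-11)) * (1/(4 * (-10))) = -121/4200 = -0.03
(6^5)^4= 3656158440062976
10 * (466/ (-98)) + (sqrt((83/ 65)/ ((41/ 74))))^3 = -2330/ 49 + 6142 * sqrt(16368430)/ 7102225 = -44.05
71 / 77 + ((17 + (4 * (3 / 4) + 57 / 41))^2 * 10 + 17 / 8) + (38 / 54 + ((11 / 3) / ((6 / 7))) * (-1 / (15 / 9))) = 639773206151 / 139791960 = 4576.61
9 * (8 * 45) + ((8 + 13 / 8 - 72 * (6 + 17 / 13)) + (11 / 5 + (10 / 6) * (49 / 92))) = 97828931 / 35880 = 2726.56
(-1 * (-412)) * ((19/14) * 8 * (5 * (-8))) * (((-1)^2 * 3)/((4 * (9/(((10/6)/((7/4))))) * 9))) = -6262400/3969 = -1577.83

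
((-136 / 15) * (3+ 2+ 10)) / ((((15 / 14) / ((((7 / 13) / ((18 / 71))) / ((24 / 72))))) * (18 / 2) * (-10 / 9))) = 236572 / 2925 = 80.88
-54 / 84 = -9 / 14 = -0.64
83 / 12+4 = 131 / 12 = 10.92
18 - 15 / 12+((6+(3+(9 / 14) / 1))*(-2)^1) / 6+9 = 631 / 28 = 22.54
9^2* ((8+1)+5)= 1134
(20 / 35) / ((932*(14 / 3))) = 3 / 22834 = 0.00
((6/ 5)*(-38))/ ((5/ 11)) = -100.32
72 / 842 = 36 / 421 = 0.09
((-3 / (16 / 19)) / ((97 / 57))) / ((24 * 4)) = -1083 / 49664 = -0.02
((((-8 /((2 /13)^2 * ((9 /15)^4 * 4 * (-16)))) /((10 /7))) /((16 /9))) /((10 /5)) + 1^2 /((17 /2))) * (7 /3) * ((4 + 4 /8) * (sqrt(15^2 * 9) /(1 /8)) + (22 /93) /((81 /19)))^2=664813432861922286733 /13335784883712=49851841.39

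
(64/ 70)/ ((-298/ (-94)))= 1504/ 5215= 0.29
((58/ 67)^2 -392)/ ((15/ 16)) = -28101184/ 67335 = -417.33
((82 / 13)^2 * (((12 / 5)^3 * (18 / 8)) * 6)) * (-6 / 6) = -156857472 / 21125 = -7425.21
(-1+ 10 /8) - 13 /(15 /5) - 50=-54.08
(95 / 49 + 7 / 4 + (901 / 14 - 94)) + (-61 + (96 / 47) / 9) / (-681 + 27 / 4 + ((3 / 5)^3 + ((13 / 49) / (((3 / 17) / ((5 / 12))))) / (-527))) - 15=-22820922973633 / 558461443484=-40.86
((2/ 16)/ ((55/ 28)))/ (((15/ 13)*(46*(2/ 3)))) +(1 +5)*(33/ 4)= 2504791/ 50600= 49.50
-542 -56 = -598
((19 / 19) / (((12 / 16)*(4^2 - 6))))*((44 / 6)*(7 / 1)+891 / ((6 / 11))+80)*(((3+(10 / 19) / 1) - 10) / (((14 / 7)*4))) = -434149 / 2280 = -190.42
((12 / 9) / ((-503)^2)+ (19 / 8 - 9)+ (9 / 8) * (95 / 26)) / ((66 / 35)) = -1.33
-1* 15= -15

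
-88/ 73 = -1.21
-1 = -1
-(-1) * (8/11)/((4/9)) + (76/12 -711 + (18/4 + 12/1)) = -45311/66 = -686.53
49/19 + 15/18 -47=-4969/114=-43.59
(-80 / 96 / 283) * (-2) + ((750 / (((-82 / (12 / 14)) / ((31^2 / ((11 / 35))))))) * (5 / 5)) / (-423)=1019967235 / 17996253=56.68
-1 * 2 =-2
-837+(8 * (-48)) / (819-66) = -837.51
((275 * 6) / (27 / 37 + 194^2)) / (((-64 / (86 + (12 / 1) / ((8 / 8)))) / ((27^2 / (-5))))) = 31153815 / 3182992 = 9.79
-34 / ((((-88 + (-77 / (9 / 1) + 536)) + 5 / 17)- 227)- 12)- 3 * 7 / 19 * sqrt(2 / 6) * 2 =-14 * sqrt(3) / 19- 5202 / 30713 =-1.45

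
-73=-73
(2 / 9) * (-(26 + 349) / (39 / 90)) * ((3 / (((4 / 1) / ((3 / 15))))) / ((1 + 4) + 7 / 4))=-500 / 117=-4.27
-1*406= -406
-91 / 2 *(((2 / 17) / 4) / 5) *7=-637 / 340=-1.87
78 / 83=0.94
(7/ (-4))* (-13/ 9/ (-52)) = -0.05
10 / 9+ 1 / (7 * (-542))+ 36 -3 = 1164749 / 34146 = 34.11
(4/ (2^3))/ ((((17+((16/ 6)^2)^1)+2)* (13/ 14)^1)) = 63/ 3055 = 0.02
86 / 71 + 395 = 28131 / 71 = 396.21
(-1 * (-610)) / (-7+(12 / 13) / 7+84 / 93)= -1720810 / 16827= -102.26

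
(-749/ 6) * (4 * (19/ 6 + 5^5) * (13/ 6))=-182753753/ 54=-3384328.76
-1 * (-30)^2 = -900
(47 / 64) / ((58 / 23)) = 1081 / 3712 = 0.29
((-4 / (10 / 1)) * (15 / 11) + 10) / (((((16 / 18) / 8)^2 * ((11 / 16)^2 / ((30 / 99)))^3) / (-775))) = -4056730828800000 / 25937424601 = -156404.53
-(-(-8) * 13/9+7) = -167/9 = -18.56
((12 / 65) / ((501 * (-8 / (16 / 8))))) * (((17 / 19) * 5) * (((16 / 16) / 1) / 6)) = -17 / 247494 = -0.00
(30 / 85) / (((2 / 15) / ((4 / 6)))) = 30 / 17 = 1.76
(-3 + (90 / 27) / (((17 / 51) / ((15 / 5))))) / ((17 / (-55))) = -87.35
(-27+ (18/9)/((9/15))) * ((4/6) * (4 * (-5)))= 2840/9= 315.56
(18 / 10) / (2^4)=9 / 80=0.11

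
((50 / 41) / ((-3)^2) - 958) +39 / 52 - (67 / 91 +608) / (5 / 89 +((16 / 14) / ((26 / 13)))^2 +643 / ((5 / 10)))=-957.59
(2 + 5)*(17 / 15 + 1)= 224 / 15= 14.93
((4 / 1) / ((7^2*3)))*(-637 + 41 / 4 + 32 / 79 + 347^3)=13202889743 / 11613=1136906.03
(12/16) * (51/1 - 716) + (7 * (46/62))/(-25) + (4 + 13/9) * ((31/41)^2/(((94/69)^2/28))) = -5203113426301/11511319900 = -452.00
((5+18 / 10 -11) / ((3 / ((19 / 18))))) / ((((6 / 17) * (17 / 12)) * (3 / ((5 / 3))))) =-133 / 81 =-1.64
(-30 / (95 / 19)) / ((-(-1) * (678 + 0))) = -1 / 113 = -0.01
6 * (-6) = -36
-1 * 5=-5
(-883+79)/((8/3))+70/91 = -7819/26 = -300.73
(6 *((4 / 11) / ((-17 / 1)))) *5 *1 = -120 / 187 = -0.64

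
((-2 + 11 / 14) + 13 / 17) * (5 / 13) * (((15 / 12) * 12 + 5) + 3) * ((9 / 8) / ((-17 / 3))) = 332235 / 420784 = 0.79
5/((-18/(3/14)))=-5/84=-0.06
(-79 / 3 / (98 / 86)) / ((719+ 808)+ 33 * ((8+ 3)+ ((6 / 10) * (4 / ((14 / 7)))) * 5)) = -0.01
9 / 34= 0.26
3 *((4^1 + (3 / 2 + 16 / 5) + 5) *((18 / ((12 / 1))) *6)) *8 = 14796 / 5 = 2959.20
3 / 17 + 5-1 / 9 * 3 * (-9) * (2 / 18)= 5.51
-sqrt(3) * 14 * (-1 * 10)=242.49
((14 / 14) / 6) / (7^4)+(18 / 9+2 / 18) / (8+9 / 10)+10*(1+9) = 385552847 / 3846402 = 100.24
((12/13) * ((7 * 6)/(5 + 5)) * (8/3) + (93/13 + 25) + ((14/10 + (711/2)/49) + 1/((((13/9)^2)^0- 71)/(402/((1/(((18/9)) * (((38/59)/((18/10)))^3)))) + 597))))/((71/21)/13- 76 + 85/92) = -615553655924684/1094092742442735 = -0.56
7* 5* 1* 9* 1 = 315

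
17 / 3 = 5.67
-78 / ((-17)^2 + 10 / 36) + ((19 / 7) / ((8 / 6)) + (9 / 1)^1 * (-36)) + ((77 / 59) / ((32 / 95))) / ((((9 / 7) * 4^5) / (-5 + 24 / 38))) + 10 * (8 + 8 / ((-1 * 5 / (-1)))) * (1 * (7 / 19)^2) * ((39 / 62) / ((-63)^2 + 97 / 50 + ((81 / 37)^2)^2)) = -855972480902548140728776062703 / 2656280806637350763704909824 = -322.24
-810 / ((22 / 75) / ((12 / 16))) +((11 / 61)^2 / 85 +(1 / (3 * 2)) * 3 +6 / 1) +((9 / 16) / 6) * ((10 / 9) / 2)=-689526791309 / 333996960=-2064.47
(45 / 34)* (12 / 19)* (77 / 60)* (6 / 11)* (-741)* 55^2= -22297275 / 17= -1311604.41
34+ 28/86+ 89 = 5303/43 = 123.33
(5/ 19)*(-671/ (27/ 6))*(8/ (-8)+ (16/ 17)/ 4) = 87230/ 2907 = 30.01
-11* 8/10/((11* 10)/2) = -4/25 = -0.16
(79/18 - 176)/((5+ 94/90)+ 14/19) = -293455/11596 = -25.31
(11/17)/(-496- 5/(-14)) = -154/117963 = -0.00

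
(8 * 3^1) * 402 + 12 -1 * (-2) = 9662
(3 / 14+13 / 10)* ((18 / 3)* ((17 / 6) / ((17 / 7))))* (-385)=-4081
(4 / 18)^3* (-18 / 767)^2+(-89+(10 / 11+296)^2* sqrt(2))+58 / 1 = -164132599 / 5294601+10666756* sqrt(2) / 121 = 124639.01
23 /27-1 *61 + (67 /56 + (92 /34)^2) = -22560623 /436968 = -51.63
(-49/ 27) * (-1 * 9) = 49/ 3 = 16.33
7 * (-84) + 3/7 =-4113/7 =-587.57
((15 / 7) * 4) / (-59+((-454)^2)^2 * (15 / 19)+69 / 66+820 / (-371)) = 265848 / 1040258458529569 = 0.00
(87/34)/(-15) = -29/170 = -0.17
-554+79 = -475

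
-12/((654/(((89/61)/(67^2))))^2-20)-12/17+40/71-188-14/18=-16454426342627002272913/87097194413304442092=-188.92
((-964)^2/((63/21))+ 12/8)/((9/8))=7434404/27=275348.30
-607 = -607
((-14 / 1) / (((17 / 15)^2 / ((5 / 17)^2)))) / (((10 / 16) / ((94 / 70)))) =-169200 / 83521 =-2.03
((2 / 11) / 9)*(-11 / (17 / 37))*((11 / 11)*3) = -74 / 51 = -1.45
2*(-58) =-116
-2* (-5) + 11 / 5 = 12.20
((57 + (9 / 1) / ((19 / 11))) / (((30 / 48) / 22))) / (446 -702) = -6501 / 760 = -8.55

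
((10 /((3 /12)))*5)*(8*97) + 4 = 155204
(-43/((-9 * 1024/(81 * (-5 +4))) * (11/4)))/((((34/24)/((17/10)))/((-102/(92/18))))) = 532899/161920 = 3.29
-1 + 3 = 2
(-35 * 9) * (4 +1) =-1575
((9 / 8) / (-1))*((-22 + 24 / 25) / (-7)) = -2367 / 700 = -3.38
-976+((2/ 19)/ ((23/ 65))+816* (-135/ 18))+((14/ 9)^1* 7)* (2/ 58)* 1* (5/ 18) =-7283723813/ 1026513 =-7095.60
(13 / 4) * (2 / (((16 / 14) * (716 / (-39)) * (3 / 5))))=-5915 / 11456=-0.52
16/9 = 1.78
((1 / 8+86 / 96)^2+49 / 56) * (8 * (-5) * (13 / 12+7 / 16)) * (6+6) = -1612205 / 1152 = -1399.48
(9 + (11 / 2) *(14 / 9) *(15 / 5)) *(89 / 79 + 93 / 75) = 162032 / 1975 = 82.04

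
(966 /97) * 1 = 966 /97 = 9.96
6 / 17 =0.35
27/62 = 0.44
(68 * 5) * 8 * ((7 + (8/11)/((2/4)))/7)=252960/77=3285.19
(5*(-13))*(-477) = 31005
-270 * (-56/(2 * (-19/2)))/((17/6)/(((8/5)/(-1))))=145152/323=449.39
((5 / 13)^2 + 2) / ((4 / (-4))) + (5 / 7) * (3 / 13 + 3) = 0.16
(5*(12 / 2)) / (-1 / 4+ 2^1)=120 / 7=17.14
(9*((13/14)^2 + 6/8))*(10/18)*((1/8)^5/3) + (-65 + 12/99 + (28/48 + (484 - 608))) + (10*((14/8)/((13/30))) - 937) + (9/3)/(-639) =-53058815520317/48905945088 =-1084.92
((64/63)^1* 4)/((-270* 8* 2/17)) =-136/8505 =-0.02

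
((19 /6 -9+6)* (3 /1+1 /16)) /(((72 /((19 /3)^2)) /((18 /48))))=17689 /165888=0.11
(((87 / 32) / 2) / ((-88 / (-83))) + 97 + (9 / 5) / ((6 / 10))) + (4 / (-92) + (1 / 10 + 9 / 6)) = 66606543 / 647680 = 102.84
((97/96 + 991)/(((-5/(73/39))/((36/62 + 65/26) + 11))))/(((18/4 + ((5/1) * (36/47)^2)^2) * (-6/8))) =3290587864225513/6185143846440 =532.01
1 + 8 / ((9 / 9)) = 9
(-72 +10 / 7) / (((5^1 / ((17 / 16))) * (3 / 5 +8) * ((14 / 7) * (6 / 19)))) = -79781 / 28896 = -2.76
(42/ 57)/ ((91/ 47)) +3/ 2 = 929/ 494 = 1.88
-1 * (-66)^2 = -4356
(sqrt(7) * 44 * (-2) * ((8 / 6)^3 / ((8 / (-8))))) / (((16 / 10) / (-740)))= -2604800 * sqrt(7) / 27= -255246.41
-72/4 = -18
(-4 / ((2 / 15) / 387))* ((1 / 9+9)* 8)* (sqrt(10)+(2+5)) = -8599725.85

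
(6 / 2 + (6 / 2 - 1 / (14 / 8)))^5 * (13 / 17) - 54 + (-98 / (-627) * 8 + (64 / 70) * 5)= 3556.96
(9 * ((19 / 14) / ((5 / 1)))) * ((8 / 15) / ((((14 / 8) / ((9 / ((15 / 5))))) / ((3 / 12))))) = 684 / 1225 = 0.56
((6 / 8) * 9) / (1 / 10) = 135 / 2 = 67.50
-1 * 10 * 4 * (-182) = 7280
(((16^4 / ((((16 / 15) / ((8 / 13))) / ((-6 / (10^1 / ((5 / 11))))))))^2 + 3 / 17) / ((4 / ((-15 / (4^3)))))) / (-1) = 554453435288205 / 88994048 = 6230230.54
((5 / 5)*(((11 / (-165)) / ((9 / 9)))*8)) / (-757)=8 / 11355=0.00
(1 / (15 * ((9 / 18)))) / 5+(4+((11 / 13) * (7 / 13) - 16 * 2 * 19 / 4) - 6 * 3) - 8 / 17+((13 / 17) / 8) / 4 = -1144357753 / 6895200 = -165.96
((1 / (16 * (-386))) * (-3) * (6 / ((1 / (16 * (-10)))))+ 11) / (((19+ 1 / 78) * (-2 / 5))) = -396435 / 286219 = -1.39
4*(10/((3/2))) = 80/3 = 26.67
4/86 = 2/43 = 0.05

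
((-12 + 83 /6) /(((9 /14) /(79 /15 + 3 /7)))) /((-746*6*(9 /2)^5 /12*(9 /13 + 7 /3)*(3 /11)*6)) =-7525232 /1578881981745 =-0.00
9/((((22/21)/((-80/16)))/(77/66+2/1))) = -5985/44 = -136.02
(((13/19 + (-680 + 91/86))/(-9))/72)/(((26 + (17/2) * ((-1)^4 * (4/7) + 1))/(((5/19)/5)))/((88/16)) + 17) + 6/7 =75422898923/87296463072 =0.86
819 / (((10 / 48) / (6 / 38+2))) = 805896 / 95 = 8483.12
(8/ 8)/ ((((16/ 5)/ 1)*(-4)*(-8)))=5/ 512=0.01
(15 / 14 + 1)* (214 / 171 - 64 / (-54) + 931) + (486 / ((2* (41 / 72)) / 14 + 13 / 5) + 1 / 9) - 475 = 79582845385 / 48528774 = 1639.91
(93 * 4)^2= 138384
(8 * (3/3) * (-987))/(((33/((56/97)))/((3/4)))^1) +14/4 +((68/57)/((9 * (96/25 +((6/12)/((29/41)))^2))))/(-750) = -54539602832639/544836672270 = -100.10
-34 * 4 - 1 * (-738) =602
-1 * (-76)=76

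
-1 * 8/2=-4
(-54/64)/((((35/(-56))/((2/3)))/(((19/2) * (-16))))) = -684/5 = -136.80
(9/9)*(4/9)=0.44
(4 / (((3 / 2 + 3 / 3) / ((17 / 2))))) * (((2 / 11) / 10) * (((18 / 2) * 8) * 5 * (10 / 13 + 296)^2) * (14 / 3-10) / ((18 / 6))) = -129551763456 / 9295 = -13937790.58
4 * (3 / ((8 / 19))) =57 / 2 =28.50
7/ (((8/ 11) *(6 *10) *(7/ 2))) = 11/ 240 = 0.05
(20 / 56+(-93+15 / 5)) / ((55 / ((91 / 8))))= -3263 / 176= -18.54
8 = 8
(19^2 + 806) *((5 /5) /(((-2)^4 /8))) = 1167 /2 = 583.50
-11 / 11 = -1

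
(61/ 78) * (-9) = -183/ 26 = -7.04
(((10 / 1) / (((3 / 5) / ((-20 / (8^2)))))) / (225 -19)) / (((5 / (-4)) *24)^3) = 1 / 1067904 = 0.00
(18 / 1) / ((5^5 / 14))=252 / 3125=0.08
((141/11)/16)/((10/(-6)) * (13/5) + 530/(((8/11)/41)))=423/15773692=0.00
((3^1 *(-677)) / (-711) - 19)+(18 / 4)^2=3893 / 948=4.11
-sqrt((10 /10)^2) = -1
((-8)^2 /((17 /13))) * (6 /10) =2496 /85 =29.36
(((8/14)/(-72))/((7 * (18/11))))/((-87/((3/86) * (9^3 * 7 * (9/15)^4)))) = 8019/43645000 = 0.00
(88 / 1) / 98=44 / 49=0.90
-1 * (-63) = 63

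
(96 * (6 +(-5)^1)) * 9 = 864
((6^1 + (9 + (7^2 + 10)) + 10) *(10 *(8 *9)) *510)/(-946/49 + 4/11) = -1662534720/1021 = -1628339.59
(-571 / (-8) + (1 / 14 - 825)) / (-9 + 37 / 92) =970577 / 11074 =87.64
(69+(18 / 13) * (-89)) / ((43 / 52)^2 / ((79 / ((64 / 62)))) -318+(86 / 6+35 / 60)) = 0.18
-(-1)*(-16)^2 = 256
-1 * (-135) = 135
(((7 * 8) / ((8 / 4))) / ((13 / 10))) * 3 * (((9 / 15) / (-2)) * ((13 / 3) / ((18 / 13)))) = -60.67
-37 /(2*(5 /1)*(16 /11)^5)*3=-17876661 /10485760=-1.70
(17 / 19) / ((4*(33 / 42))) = 119 / 418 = 0.28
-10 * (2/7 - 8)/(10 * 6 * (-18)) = -1/14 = -0.07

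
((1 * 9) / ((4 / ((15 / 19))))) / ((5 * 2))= 27 / 152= 0.18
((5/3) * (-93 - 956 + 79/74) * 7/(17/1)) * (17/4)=-904715/296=-3056.47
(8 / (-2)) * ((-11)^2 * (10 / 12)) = -1210 / 3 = -403.33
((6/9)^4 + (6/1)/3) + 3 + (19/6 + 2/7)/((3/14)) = 1726/81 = 21.31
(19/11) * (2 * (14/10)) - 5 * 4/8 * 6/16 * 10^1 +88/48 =-3571/1320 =-2.71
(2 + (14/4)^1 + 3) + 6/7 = 131/14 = 9.36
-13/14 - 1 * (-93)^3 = 11260985/14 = 804356.07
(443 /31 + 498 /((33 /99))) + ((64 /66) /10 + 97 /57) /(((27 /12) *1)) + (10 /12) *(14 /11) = 120079606 /79515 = 1510.15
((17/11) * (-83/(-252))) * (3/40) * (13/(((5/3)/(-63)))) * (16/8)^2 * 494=-40776489/1100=-37069.54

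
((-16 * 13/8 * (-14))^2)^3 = 2325992456359936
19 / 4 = 4.75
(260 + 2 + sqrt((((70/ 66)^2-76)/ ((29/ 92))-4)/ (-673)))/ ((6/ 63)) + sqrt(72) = 7*sqrt(37218489626)/ 214687 + 6*sqrt(2) + 2751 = 2765.78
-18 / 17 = -1.06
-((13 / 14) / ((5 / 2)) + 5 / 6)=-253 / 210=-1.20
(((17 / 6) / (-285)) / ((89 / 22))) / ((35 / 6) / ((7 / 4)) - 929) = 187 / 70438605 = 0.00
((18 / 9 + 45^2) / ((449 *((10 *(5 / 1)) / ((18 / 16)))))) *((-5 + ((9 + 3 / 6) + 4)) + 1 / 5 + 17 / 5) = 2207403 / 1796000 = 1.23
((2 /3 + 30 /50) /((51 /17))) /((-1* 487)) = -19 /21915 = -0.00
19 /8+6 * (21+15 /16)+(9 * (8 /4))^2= 458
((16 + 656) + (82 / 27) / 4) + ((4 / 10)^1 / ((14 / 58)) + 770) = 2729947 / 1890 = 1444.42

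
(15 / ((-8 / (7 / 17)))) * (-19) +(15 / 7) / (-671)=9368475 / 638792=14.67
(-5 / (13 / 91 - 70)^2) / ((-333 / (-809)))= -198205 / 79627293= -0.00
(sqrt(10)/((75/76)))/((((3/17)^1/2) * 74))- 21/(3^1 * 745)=-7/745 + 1292 * sqrt(10)/8325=0.48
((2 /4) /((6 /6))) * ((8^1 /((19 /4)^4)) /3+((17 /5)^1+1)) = 2.20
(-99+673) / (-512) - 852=-218399 / 256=-853.12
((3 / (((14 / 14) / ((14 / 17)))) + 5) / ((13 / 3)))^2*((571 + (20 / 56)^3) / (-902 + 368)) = -3.18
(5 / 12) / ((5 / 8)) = 0.67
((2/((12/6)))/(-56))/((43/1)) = -1/2408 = -0.00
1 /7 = 0.14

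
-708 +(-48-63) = -819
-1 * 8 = -8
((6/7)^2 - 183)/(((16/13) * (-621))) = 38701/162288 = 0.24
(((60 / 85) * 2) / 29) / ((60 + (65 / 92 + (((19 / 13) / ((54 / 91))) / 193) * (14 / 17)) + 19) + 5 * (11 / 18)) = 11505888 / 19563310477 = 0.00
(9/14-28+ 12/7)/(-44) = 359/616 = 0.58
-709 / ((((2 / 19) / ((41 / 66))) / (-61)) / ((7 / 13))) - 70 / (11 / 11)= 235716677 / 1716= 137364.03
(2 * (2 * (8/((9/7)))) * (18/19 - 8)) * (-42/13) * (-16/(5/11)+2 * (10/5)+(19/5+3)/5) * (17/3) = -5329280768/55575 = -95893.49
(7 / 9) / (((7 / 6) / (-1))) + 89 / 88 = 91 / 264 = 0.34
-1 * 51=-51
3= 3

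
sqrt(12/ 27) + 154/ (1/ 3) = 1388/ 3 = 462.67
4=4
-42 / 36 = -7 / 6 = -1.17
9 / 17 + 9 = 162 / 17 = 9.53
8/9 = 0.89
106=106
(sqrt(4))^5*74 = 2368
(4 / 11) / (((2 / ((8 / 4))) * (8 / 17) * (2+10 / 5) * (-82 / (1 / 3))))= -17 / 21648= -0.00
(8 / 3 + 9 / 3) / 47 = 17 / 141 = 0.12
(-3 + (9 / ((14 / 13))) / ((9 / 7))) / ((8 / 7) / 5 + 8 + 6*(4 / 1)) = 245 / 2256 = 0.11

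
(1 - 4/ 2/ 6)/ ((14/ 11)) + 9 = 200/ 21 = 9.52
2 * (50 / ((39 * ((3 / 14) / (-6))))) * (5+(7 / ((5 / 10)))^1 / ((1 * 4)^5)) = -449225 / 1248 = -359.96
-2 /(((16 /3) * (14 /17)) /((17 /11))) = -867 /1232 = -0.70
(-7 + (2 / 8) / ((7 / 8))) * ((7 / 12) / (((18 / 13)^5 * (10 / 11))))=-191958481 / 226748160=-0.85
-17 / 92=-0.18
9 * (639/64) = 5751/64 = 89.86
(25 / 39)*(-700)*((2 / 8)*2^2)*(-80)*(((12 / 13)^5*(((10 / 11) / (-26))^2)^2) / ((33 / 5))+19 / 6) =22714608627969605900000 / 199820231736959691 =113675.22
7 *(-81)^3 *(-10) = 37200870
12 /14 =6 /7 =0.86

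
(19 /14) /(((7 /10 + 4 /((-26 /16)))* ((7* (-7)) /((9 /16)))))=11115 /1256752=0.01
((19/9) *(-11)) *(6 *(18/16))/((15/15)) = -627/4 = -156.75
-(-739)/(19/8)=5912/19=311.16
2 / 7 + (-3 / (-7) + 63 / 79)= 836 / 553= 1.51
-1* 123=-123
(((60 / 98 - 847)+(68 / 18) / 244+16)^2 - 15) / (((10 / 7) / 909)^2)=279164426740.86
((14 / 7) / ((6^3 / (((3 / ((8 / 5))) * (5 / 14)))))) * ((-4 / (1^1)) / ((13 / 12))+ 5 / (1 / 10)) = 1075 / 3744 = 0.29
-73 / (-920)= 73 / 920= 0.08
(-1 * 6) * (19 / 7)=-16.29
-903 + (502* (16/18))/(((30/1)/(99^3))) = 72156981/5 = 14431396.20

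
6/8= 3/4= 0.75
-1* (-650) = 650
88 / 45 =1.96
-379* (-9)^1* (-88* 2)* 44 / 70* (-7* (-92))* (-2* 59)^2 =-3383754962227.20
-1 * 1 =-1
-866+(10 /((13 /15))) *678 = 90442 /13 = 6957.08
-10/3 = -3.33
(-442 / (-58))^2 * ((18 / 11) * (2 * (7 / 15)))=4102644 / 46255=88.70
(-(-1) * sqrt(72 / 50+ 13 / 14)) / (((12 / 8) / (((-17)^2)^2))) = 83521 * sqrt(11606) / 105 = 85693.46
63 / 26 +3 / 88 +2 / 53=151271 / 60632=2.49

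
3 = 3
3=3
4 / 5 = 0.80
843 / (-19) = -843 / 19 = -44.37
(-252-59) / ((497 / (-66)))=20526 / 497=41.30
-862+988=126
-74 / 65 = -1.14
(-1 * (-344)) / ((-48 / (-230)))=4945 / 3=1648.33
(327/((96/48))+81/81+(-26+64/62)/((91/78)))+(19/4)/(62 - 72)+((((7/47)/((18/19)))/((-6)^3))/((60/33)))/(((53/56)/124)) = 749088006973/5254116840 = 142.57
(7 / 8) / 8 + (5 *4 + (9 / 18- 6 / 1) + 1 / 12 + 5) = 3781 / 192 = 19.69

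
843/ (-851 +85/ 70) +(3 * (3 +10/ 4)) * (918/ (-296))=-52.16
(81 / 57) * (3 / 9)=9 / 19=0.47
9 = 9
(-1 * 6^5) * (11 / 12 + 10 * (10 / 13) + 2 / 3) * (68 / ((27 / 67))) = -158220768 / 13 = -12170828.31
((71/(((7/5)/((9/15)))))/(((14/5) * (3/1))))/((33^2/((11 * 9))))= 0.33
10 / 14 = 5 / 7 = 0.71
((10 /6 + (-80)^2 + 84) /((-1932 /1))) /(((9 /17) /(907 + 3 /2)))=-26130751 /4536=-5760.75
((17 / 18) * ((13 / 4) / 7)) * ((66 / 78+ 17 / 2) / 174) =153 / 6496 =0.02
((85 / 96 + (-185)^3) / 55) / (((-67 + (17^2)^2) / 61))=-7415598163 / 88127424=-84.15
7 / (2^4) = 7 / 16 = 0.44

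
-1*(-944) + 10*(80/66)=31552/33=956.12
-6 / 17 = -0.35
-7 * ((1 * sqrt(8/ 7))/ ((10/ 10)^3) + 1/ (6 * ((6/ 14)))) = -2 * sqrt(14) - 49/ 18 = -10.21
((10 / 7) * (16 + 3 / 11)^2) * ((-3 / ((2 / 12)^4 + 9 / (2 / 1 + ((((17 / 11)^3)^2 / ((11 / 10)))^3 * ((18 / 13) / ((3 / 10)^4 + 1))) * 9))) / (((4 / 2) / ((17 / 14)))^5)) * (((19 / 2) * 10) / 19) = -405415.43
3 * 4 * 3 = 36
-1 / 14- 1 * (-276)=3863 / 14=275.93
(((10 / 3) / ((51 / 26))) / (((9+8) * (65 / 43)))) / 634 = 86 / 824517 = 0.00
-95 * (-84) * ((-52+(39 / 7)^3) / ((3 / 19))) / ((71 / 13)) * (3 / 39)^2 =23039020 / 3479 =6622.31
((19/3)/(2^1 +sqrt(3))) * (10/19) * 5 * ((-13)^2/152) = 4225/114-4225 * sqrt(3)/228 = 4.97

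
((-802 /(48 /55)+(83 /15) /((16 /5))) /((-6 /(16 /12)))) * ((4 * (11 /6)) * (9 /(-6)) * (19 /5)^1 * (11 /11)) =-9201643 /1080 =-8520.04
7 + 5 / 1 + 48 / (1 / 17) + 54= 882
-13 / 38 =-0.34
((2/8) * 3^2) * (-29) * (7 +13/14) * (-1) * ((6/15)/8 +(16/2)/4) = 1187811/1120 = 1060.55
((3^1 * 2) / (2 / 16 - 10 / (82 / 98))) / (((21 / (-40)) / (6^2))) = 104960 / 3017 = 34.79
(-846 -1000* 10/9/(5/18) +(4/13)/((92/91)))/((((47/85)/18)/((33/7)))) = -5627160990/7567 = -743644.90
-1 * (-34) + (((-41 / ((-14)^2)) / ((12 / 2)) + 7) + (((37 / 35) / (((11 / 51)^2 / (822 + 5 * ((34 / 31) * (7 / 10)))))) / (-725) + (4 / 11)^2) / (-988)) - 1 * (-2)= 42.99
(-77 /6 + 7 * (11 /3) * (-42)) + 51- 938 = -11867 /6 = -1977.83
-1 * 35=-35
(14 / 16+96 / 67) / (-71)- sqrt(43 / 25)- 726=-27629893 / 38056- sqrt(43) / 5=-727.34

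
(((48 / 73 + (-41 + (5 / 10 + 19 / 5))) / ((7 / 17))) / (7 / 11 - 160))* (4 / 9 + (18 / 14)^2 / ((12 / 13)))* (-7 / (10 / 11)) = -213401969561 / 22573731600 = -9.45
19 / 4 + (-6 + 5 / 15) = -0.92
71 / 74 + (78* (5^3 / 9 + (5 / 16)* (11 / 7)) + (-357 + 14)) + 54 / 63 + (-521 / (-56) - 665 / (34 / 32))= 8658485 / 52836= 163.87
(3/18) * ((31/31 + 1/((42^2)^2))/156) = 3111697/2912547456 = 0.00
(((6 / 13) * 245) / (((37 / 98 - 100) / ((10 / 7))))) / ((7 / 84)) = -2469600 / 126919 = -19.46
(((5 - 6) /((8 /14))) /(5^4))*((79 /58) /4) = -0.00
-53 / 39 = -1.36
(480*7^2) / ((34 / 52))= 611520 / 17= 35971.76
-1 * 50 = -50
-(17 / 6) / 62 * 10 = -85 / 186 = -0.46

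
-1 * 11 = -11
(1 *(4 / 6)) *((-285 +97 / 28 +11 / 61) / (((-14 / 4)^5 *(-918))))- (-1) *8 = 8783717776 / 1098018117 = 8.00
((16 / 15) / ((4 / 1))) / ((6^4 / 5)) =1 / 972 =0.00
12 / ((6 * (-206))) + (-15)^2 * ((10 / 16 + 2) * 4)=486673 / 206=2362.49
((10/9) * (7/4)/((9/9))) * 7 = 13.61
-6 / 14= -3 / 7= -0.43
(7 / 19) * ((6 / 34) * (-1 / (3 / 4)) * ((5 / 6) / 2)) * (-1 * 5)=0.18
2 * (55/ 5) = 22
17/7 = 2.43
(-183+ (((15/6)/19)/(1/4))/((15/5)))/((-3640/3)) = 10421/69160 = 0.15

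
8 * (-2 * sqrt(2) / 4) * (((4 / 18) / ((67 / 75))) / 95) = -40 * sqrt(2) / 3819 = -0.01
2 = 2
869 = 869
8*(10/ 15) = 16/ 3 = 5.33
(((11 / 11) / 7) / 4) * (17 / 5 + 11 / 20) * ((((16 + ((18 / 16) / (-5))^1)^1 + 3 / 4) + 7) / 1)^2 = 69952999 / 896000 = 78.07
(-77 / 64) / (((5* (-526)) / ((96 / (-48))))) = -77 / 84160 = -0.00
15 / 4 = 3.75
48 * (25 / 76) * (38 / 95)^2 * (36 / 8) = 216 / 19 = 11.37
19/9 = 2.11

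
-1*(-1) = 1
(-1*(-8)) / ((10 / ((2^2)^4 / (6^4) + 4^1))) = 3.36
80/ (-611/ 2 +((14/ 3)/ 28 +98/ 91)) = -1560/ 5933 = -0.26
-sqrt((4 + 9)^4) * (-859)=145171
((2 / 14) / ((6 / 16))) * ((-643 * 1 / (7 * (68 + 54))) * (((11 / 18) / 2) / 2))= -7073 / 161406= -0.04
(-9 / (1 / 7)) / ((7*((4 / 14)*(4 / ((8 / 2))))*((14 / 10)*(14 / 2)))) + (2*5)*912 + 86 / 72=2297731 / 252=9117.98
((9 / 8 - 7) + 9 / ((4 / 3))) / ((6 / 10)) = 35 / 24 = 1.46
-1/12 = -0.08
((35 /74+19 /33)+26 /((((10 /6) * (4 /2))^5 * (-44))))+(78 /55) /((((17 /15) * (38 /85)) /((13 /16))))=3.32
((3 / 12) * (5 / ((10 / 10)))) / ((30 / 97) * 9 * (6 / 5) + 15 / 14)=3395 / 11982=0.28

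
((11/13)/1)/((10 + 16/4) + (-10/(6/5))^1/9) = 297/4589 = 0.06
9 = 9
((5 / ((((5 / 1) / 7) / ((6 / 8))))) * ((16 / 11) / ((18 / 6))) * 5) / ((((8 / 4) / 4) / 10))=2800 / 11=254.55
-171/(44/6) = -513/22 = -23.32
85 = 85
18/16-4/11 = 0.76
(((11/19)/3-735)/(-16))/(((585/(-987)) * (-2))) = 3444959/88920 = 38.74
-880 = -880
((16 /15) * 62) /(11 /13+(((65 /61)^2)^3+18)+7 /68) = 45179658847643008 /13945321353504165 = 3.24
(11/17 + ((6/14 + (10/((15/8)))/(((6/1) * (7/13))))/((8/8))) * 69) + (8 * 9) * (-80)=-5615.88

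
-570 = -570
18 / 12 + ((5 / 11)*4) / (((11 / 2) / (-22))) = -127 / 22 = -5.77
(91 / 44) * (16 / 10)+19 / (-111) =19157 / 6105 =3.14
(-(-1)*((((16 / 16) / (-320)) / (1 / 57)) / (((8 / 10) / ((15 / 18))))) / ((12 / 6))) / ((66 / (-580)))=13775 / 16896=0.82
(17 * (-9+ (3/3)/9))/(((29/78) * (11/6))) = -70720/319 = -221.69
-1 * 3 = -3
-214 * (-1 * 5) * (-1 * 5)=-5350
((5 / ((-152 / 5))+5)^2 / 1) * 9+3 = 4931337 / 23104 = 213.44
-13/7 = -1.86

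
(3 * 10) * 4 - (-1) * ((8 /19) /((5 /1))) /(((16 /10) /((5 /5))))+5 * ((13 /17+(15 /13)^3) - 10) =57875439 /709631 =81.56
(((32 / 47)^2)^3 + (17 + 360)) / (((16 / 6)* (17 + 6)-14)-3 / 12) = 48778055050284 / 6090256660885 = 8.01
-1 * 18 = -18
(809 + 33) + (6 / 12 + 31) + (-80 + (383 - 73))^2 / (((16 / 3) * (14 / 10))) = 222833 / 28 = 7958.32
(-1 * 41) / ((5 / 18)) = -738 / 5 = -147.60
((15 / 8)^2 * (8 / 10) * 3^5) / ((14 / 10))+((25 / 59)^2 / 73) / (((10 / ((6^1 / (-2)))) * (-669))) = 3098279112325 / 6346726288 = 488.17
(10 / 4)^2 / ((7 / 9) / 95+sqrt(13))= -149625 / 38013104+18275625 * sqrt(13) / 38013104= 1.73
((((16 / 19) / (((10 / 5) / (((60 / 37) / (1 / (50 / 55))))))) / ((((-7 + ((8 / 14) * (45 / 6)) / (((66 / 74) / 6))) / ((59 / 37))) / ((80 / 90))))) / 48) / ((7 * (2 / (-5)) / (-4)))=472000 / 393520419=0.00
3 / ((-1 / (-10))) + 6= 36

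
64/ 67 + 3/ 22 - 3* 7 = -29345/ 1474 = -19.91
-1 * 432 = -432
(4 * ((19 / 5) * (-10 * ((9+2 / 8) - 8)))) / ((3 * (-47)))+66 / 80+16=102493 / 5640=18.17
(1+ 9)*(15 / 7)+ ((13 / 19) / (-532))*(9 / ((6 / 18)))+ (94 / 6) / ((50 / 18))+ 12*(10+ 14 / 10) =41400813 / 252700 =163.83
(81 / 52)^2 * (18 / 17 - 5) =-439587 / 45968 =-9.56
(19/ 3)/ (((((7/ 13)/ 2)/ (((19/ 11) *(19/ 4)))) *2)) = 89167/ 924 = 96.50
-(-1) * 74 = 74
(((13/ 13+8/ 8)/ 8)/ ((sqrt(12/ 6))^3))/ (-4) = -sqrt(2)/ 64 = -0.02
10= 10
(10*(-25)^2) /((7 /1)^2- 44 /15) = 93750 /691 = 135.67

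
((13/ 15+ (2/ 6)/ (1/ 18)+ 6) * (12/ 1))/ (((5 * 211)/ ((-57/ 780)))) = -3667/ 342875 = -0.01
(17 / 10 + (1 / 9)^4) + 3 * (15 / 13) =4402561 / 852930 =5.16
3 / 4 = 0.75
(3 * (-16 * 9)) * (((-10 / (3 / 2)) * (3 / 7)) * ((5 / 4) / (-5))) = -2160 / 7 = -308.57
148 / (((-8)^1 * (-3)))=37 / 6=6.17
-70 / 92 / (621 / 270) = -175 / 529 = -0.33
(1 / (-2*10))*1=-1 / 20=-0.05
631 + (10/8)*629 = 5669/4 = 1417.25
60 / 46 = 30 / 23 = 1.30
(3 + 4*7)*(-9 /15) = -93 /5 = -18.60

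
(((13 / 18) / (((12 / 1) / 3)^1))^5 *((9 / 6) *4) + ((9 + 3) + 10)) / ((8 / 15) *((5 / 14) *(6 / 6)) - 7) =-49665484939 / 15371845632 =-3.23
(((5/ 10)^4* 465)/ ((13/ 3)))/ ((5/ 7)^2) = 13671/ 1040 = 13.15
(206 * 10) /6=1030 /3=343.33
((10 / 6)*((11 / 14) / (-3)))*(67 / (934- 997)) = 3685 / 7938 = 0.46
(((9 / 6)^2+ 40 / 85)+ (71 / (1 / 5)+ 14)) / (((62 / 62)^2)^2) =25277 / 68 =371.72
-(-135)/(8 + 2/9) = 1215/74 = 16.42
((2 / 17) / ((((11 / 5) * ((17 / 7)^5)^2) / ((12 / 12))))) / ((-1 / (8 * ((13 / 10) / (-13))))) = 2259801992 / 376990859383963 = 0.00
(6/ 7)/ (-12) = -1/ 14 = -0.07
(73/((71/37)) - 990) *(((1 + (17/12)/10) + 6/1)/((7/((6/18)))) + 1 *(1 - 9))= 1304670467/178920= 7291.92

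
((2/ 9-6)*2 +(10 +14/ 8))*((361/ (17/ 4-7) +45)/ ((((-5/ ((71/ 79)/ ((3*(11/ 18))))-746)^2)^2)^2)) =-0.00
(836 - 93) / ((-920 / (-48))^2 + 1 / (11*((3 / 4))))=2.02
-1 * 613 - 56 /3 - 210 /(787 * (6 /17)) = -1493150 /2361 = -632.42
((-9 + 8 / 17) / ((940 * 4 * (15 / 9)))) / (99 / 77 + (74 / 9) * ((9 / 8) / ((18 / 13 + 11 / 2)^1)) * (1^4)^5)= -109011 / 210584440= -0.00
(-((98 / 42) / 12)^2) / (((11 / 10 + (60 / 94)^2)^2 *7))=-121992025 / 51322683132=-0.00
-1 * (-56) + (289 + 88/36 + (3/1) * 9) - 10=3280/9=364.44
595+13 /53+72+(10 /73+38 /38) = 2585971 /3869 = 668.38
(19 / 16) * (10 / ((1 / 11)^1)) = 1045 / 8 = 130.62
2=2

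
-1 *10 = -10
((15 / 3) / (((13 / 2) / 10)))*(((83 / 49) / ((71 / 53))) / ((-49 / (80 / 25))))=-1407680 / 2216123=-0.64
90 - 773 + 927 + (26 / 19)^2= 88760 / 361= 245.87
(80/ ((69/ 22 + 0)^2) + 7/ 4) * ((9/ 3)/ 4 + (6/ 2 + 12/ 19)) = 6963659/ 160816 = 43.30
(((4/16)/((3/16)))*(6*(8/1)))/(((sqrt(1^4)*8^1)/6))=48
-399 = -399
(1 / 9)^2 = 1 / 81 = 0.01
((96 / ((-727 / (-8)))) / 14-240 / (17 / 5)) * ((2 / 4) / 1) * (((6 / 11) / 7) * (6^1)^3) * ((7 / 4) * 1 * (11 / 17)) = -988244064 / 1470721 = -671.95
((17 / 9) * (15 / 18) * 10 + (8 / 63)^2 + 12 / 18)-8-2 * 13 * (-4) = 112.42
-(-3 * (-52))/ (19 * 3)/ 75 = -52/ 1425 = -0.04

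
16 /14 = 1.14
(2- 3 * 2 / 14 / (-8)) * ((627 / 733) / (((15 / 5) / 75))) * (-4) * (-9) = 16223625 / 10262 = 1580.94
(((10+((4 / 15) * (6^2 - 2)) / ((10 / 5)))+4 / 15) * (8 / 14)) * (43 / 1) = 12728 / 35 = 363.66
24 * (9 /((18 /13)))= 156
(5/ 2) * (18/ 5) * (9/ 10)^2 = 729/ 100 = 7.29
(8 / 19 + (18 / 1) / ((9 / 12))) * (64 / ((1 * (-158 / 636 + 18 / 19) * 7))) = 9443328 / 29561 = 319.45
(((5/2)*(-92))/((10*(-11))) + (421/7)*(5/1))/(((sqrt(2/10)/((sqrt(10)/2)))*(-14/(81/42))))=-786915*sqrt(2)/7546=-147.48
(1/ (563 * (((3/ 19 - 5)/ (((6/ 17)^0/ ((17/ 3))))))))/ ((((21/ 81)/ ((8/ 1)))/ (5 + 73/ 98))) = -1539/ 134113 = -0.01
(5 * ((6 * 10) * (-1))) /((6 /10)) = -500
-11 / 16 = -0.69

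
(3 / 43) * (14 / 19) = 42 / 817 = 0.05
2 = 2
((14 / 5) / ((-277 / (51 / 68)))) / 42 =-1 / 5540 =-0.00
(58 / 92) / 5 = 29 / 230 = 0.13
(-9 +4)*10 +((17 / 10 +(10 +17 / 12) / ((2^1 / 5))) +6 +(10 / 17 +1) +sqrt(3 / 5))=-24827 / 2040 +sqrt(15) / 5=-11.40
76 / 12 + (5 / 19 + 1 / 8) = 3065 / 456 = 6.72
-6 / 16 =-3 / 8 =-0.38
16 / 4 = 4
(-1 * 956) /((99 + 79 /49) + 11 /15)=-702660 /74489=-9.43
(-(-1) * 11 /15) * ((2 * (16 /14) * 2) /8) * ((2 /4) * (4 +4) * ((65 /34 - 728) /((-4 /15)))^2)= 100558914885 /8092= 12426954.39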